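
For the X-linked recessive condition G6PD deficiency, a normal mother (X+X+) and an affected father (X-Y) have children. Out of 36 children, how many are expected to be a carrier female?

Cross: X+X+ × X-Y
Offspring: 2 X+X-, 2 X+Y
Probability of a carrier female: 2/4 = 1/2
Expected count = 1/2 × 36 = 18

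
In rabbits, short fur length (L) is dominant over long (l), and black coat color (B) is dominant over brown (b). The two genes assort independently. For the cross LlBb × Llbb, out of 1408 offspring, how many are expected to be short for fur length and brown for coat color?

Dihybrid cross LlBb × Llbb — consider each gene separately:
fur length: Ll × Ll → 1 LL, 2 Ll, 1 ll → 3 L_ : 1 ll (out of 4)
coat color: Bb × bb → 2 Bb, 2 bb → 2 B_ : 2 bb (out of 4)
Looking for: short (L_) and brown (bb)
P(short) = 3/4, P(brown) = 2/4
P(both) = 3/4 × 2/4 = 6/16 = 3/8
Expected count = 3/8 × 1408 = 528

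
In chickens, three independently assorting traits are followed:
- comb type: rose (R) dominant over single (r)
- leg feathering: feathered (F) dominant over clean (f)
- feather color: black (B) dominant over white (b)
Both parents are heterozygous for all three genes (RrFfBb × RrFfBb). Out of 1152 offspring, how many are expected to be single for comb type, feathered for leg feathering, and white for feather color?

Trihybrid cross: RrFfBb × RrFfBb
Each trait segregates independently with a 3:1 phenotypic ratio, so each gene contributes 3/4 (dominant) or 1/4 (recessive).
Target: single (comb type), feathered (leg feathering), white (feather color)
Probability = product of independent per-trait probabilities
= 1/4 × 3/4 × 1/4 = 3/64
Expected count = 3/64 × 1152 = 54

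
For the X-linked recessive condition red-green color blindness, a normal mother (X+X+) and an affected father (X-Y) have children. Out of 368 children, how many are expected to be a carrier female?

Cross: X+X+ × X-Y
Offspring: 2 X+X-, 2 X+Y
Probability of a carrier female: 2/4 = 1/2
Expected count = 1/2 × 368 = 184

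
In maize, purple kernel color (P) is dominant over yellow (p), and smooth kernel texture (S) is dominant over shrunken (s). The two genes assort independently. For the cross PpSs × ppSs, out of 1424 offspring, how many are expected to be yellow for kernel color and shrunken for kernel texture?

Dihybrid cross PpSs × ppSs — consider each gene separately:
kernel color: Pp × pp → 2 Pp, 2 pp → 2 P_ : 2 pp (out of 4)
kernel texture: Ss × Ss → 1 SS, 2 Ss, 1 ss → 3 S_ : 1 ss (out of 4)
Looking for: yellow (pp) and shrunken (ss)
P(yellow) = 2/4, P(shrunken) = 1/4
P(both) = 2/4 × 1/4 = 2/16 = 1/8
Expected count = 1/8 × 1424 = 178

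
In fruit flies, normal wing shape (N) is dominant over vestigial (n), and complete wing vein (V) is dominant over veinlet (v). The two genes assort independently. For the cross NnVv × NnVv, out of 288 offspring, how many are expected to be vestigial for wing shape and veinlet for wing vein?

Dihybrid cross NnVv × NnVv — consider each gene separately:
wing shape: Nn × Nn → 1 NN, 2 Nn, 1 nn → 3 N_ : 1 nn (out of 4)
wing vein: Vv × Vv → 1 VV, 2 Vv, 1 vv → 3 V_ : 1 vv (out of 4)
Looking for: vestigial (nn) and veinlet (vv)
P(vestigial) = 1/4, P(veinlet) = 1/4
P(both) = 1/4 × 1/4 = 1/16
Expected count = 1/16 × 288 = 18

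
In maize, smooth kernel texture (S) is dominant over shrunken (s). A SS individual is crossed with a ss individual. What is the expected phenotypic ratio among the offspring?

Punnett square for SS × ss:
Offspring genotypes: 4 Ss
smooth: 4, shrunken: 0
Ratio: all smooth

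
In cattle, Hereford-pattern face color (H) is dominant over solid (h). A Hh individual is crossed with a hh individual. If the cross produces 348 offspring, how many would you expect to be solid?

Punnett square for Hh × hh:
Offspring genotypes: 2 Hh, 2 hh
Hereford-pattern: 2, solid: 2
solid: 2 out of 4 → fraction 1/2
Expected count = 1/2 × 348 = 174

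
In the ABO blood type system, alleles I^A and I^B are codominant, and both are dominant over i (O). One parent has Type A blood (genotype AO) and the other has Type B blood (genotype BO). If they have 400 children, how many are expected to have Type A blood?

Cross: AO × BO
Possible offspring genotypes: 1 AB, 1 AO, 1 BO, 1 OO
Blood type counts: 1 Type AB, 1 Type A, 1 Type B, 1 Type O
Probability of Type A: 1/4
Expected count = 1/4 × 400 = 100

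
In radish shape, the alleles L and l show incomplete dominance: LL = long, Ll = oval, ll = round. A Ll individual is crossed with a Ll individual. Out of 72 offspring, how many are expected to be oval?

Punnett square for Ll × Ll:
Offspring genotypes: 1 LL, 2 Ll, 1 ll
Phenotype counts: 1 long, 2 oval, 1 round
oval: 2 out of 4 → fraction 1/2
Expected count = 1/2 × 72 = 36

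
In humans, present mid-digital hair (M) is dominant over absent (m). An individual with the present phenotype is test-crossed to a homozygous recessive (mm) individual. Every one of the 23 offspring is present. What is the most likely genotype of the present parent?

Test cross: ? × mm
All offspring are present.
If the unknown parent were heterozygous (Mm), about half of 23 offspring would be absent; none are. The unknown parent is most likely homozygous dominant (MM).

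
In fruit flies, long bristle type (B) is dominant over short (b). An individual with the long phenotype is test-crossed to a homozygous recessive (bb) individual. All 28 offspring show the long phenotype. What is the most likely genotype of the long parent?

Test cross: ? × bb
All offspring are long.
If the unknown parent were heterozygous (Bb), about half of 28 offspring would be short; none are. The unknown parent is most likely homozygous dominant (BB).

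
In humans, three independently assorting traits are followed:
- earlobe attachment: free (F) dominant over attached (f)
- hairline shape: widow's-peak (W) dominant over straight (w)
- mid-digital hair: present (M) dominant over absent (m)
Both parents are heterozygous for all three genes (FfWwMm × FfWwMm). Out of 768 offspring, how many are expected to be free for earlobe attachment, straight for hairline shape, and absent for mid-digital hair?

Trihybrid cross: FfWwMm × FfWwMm
Each trait segregates independently with a 3:1 phenotypic ratio, so each gene contributes 3/4 (dominant) or 1/4 (recessive).
Target: free (earlobe attachment), straight (hairline shape), absent (mid-digital hair)
Probability = product of independent per-trait probabilities
= 3/4 × 1/4 × 1/4 = 3/64
Expected count = 3/64 × 768 = 36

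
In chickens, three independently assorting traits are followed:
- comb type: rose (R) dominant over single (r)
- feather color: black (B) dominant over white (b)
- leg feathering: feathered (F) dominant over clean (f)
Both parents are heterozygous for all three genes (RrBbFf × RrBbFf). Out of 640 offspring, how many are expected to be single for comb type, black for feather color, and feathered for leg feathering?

Trihybrid cross: RrBbFf × RrBbFf
Each trait segregates independently with a 3:1 phenotypic ratio, so each gene contributes 3/4 (dominant) or 1/4 (recessive).
Target: single (comb type), black (feather color), feathered (leg feathering)
Probability = product of independent per-trait probabilities
= 1/4 × 3/4 × 3/4 = 9/64
Expected count = 9/64 × 640 = 90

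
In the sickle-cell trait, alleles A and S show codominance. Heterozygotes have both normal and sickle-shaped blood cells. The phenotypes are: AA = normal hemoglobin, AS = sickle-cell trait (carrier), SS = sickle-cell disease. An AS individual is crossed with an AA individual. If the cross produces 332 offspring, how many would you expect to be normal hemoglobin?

Punnett square for AS × AA:
Offspring genotypes: 2 AA, 2 AS
Phenotype counts: 2 normal hemoglobin, 2 sickle-cell trait (carrier)
normal hemoglobin: 2 out of 4 → fraction 1/2
Expected count = 1/2 × 332 = 166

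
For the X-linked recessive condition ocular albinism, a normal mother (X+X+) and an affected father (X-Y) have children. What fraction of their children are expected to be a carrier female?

Cross: X+X+ × X-Y
Offspring: 2 X+X-, 2 X+Y
Probability of a carrier female: 2/4 = 1/2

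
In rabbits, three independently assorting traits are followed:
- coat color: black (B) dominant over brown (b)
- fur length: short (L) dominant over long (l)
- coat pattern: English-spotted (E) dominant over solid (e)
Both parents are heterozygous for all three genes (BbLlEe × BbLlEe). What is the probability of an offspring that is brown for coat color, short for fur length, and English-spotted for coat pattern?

Trihybrid cross: BbLlEe × BbLlEe
Each trait segregates independently with a 3:1 phenotypic ratio, so each gene contributes 3/4 (dominant) or 1/4 (recessive).
Target: brown (coat color), short (fur length), English-spotted (coat pattern)
Probability = product of independent per-trait probabilities
= 1/4 × 3/4 × 3/4 = 9/64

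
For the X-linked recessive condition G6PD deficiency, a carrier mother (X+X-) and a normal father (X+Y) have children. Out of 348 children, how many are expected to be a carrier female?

Cross: X+X- × X+Y
Offspring: 1 X+X+, 1 X+Y, 1 X+X-, 1 X-Y
Probability of a carrier female: 1/4
Expected count = 1/4 × 348 = 87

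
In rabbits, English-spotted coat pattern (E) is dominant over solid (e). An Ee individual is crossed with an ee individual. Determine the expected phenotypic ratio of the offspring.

Punnett square for Ee × ee:
Offspring genotypes: 2 Ee, 2 ee
English-spotted: 2, solid: 2
Ratio: 1:1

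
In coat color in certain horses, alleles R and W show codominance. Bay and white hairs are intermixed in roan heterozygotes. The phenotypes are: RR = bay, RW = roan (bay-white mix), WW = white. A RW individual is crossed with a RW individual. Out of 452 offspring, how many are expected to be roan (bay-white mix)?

Punnett square for RW × RW:
Offspring genotypes: 1 RR, 2 RW, 1 WW
Phenotype counts: 1 bay, 2 roan (bay-white mix), 1 white
roan (bay-white mix): 2 out of 4 → fraction 1/2
Expected count = 1/2 × 452 = 226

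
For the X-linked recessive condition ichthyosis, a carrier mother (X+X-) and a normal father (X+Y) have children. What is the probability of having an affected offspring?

Cross: X+X- × X+Y
Offspring: 1 X+X+, 1 X+Y, 1 X+X-, 1 X-Y
Probability of an affected offspring: 1/4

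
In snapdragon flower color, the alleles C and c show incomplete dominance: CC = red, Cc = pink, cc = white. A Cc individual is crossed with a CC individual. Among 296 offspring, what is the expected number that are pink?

Punnett square for Cc × CC:
Offspring genotypes: 2 CC, 2 Cc
Phenotype counts: 2 red, 2 pink
pink: 2 out of 4 → fraction 1/2
Expected count = 1/2 × 296 = 148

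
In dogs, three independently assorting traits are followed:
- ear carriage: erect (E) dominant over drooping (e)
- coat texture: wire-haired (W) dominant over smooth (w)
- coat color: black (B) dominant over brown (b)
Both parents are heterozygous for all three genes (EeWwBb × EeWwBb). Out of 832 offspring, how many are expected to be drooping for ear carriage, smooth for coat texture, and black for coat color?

Trihybrid cross: EeWwBb × EeWwBb
Each trait segregates independently with a 3:1 phenotypic ratio, so each gene contributes 3/4 (dominant) or 1/4 (recessive).
Target: drooping (ear carriage), smooth (coat texture), black (coat color)
Probability = product of independent per-trait probabilities
= 1/4 × 1/4 × 3/4 = 3/64
Expected count = 3/64 × 832 = 39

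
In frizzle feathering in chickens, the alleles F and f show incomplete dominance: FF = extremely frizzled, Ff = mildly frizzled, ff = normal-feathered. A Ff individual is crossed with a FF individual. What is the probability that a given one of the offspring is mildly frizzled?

Punnett square for Ff × FF:
Offspring genotypes: 2 FF, 2 Ff
Phenotype counts: 2 extremely frizzled, 2 mildly frizzled
mildly frizzled: 2 out of 4
Probability: 2/4 = 1/2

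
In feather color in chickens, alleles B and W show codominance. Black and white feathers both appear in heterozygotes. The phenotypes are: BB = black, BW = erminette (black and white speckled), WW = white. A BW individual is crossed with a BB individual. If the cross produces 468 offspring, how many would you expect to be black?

Punnett square for BW × BB:
Offspring genotypes: 2 BB, 2 BW
Phenotype counts: 2 black, 2 erminette (black and white speckled)
black: 2 out of 4 → fraction 1/2
Expected count = 1/2 × 468 = 234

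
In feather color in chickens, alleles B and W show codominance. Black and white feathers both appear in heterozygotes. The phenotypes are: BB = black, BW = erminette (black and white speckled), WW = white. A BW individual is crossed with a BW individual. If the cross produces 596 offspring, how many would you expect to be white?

Punnett square for BW × BW:
Offspring genotypes: 1 BB, 2 BW, 1 WW
Phenotype counts: 1 black, 2 erminette (black and white speckled), 1 white
white: 1 out of 4 → fraction 1/4
Expected count = 1/4 × 596 = 149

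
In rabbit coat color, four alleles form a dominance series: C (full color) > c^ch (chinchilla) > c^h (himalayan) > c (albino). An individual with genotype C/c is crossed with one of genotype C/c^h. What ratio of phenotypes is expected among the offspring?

Cross: C/c × C/c^h
Allele dominance: C > c^ch > c^h > c
Offspring genotypes: 1 C/C, 1 C/c^h, 1 C/c, 1 c^h/c
Phenotype counts: 3 full color, 1 himalayan
Ratio: 3 full color : 1 himalayan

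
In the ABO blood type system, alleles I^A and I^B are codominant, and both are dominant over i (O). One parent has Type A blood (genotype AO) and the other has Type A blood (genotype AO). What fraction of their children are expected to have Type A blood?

Cross: AO × AO
Possible offspring genotypes: 1 AA, 2 AO, 1 OO
Blood type counts: 3 Type A, 1 Type O
Probability of Type A: 3/4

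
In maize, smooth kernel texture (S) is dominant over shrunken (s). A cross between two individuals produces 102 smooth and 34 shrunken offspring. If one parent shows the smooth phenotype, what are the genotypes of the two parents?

Observed offspring: 102 smooth, 34 shrunken
The observed ratio simplifies to 3:1. Shrunken (ss) offspring appear, so each parent must contribute one s allele. The parent stated to show smooth carries S, so it is Ss. The other parent is then either Ss or ss: Ss × ss would give a 1:1 split, whereas Ss × Ss gives 3:1 — matching the data. So both parents are heterozygous (Ss × Ss).
Parent genotypes: Ss × Ss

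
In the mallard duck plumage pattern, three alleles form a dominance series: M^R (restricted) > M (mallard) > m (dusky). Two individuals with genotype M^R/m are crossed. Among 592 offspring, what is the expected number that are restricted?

Cross: M^R/m × M^R/m
Allele dominance: M^R > M > m
Offspring genotypes: 1 M^R/M^R, 2 M^R/m, 1 m/m
Phenotype counts: 3 restricted, 1 dusky
restricted: 3 out of 4 → fraction 3/4
Expected count = 3/4 × 592 = 444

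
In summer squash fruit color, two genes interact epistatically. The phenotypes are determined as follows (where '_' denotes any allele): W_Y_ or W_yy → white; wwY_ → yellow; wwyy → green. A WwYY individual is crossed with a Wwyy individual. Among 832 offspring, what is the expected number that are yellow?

Cross: WwYY × Wwyy — consider each gene separately:
W gene: Ww × Ww → 1 WW, 2 Ww, 1 ww → 3 W_ : 1 ww (out of 4)
Y gene: YY × yy → 4 Yy → 4 Y_ (out of 4)
Genotype classes (out of 4 × 4 = 16): W_Y_ = 3×4 = 12; wwY_ = 1×4 = 4
Apply the phenotype rules: W_Y_ (12) → white; wwY_ (4) → yellow
Phenotype counts (out of 16): 12 white, 4 yellow
yellow: 4 out of 16 → fraction 1/4
Expected count = 1/4 × 832 = 208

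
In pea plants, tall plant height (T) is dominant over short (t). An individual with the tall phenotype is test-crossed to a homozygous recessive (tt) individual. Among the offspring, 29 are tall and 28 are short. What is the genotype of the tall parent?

Test cross: ? × tt
Offspring: 29 tall, 28 short — approximately 1:1.
A 1:1 ratio in a test cross indicates the unknown parent is heterozygous (Tt).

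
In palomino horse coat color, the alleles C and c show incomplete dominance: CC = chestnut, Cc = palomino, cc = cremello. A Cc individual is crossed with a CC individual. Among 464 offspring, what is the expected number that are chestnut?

Punnett square for Cc × CC:
Offspring genotypes: 2 CC, 2 Cc
Phenotype counts: 2 chestnut, 2 palomino
chestnut: 2 out of 4 → fraction 1/2
Expected count = 1/2 × 464 = 232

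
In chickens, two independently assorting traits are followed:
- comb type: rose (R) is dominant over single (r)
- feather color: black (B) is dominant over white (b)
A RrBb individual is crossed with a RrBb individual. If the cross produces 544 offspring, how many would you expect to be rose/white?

Dihybrid cross RrBb × RrBb — consider each gene separately:
comb type: Rr × Rr → 1 RR, 2 Rr, 1 rr → 3 R_ : 1 rr (out of 4)
feather color: Bb × Bb → 1 BB, 2 Bb, 1 bb → 3 B_ : 1 bb (out of 4)
Combine (counts out of 4 × 4 = 16): rose/black (R_B_) = 3×3 = 9; rose/white (R_bb) = 3×1 = 3; single/black (rrB_) = 1×3 = 3; single/white (rrbb) = 1×1 = 1
Phenotype counts (out of 16): 9 rose/black, 3 rose/white, 3 single/black, 1 single/white
rose/white: 3 out of 16 → fraction 3/16
Expected count = 3/16 × 544 = 102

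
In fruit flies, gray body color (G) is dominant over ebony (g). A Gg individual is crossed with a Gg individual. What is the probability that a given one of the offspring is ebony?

Punnett square for Gg × Gg:
Offspring genotypes: 1 GG, 2 Gg, 1 gg
gray: 3, ebony: 1
ebony: 1 out of 4
Probability: 1/4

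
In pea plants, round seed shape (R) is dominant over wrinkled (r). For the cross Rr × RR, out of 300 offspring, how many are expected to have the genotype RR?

Punnett square for Rr × RR:
Offspring genotypes: 2 RR, 2 Rr
Total offspring: 4
Count with target: 2
Probability: 2/4 = 1/2
Expected count = 1/2 × 300 = 150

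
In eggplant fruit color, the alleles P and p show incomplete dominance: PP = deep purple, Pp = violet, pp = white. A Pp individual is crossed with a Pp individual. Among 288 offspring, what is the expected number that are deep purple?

Punnett square for Pp × Pp:
Offspring genotypes: 1 PP, 2 Pp, 1 pp
Phenotype counts: 1 deep purple, 2 violet, 1 white
deep purple: 1 out of 4 → fraction 1/4
Expected count = 1/4 × 288 = 72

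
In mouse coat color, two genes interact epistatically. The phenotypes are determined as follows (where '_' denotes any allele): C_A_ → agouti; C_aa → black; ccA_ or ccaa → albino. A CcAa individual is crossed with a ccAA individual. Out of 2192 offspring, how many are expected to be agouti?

Cross: CcAa × ccAA — consider each gene separately:
C gene: Cc × cc → 2 Cc, 2 cc → 2 C_ : 2 cc (out of 4)
A gene: Aa × AA → 2 AA, 2 Aa → 4 A_ (out of 4)
Genotype classes (out of 4 × 4 = 16): C_A_ = 2×4 = 8; ccA_ = 2×4 = 8
Apply the phenotype rules: C_A_ (8) → agouti; ccA_ (8) → albino
Phenotype counts (out of 16): 8 agouti, 8 albino
agouti: 8 out of 16 → fraction 1/2
Expected count = 1/2 × 2192 = 1096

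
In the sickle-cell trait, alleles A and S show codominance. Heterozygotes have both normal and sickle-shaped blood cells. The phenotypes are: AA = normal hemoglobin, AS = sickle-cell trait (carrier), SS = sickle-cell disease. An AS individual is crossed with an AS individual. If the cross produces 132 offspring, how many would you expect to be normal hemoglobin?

Punnett square for AS × AS:
Offspring genotypes: 1 AA, 2 AS, 1 SS
Phenotype counts: 1 normal hemoglobin, 2 sickle-cell trait (carrier), 1 sickle-cell disease
normal hemoglobin: 1 out of 4 → fraction 1/4
Expected count = 1/4 × 132 = 33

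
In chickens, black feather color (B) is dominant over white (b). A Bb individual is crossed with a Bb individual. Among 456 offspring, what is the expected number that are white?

Punnett square for Bb × Bb:
Offspring genotypes: 1 BB, 2 Bb, 1 bb
black: 3, white: 1
white: 1 out of 4 → fraction 1/4
Expected count = 1/4 × 456 = 114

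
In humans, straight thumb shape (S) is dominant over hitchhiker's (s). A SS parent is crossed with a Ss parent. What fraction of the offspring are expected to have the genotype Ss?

Punnett square for SS × Ss:
Offspring genotypes: 2 SS, 2 Ss
Total offspring: 4
Count with target: 2
Probability: 2/4 = 1/2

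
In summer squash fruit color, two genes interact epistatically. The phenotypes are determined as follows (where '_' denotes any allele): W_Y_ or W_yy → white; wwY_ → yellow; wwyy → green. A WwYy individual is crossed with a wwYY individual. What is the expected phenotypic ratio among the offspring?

Cross: WwYy × wwYY — consider each gene separately:
W gene: Ww × ww → 2 Ww, 2 ww → 2 W_ : 2 ww (out of 4)
Y gene: Yy × YY → 2 YY, 2 Yy → 4 Y_ (out of 4)
Genotype classes (out of 4 × 4 = 16): W_Y_ = 2×4 = 8; wwY_ = 2×4 = 8
Apply the phenotype rules: W_Y_ (8) → white; wwY_ (8) → yellow
Phenotype counts (out of 16): 8 white, 8 yellow
Ratio: 1 white : 1 yellow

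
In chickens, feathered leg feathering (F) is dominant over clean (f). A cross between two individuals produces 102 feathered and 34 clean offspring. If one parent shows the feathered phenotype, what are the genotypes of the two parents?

Observed offspring: 102 feathered, 34 clean
The observed ratio simplifies to 3:1. Clean (ff) offspring appear, so each parent must contribute one f allele. The parent stated to show feathered carries F, so it is Ff. The other parent is then either Ff or ff: Ff × ff would give a 1:1 split, whereas Ff × Ff gives 3:1 — matching the data. So both parents are heterozygous (Ff × Ff).
Parent genotypes: Ff × Ff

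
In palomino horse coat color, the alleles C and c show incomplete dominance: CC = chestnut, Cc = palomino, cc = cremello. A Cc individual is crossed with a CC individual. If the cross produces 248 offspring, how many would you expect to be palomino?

Punnett square for Cc × CC:
Offspring genotypes: 2 CC, 2 Cc
Phenotype counts: 2 chestnut, 2 palomino
palomino: 2 out of 4 → fraction 1/2
Expected count = 1/2 × 248 = 124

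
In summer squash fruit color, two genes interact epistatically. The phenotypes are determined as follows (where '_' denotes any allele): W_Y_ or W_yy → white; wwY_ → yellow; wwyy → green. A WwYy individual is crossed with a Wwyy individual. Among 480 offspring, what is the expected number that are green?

Cross: WwYy × Wwyy — consider each gene separately:
W gene: Ww × Ww → 1 WW, 2 Ww, 1 ww → 3 W_ : 1 ww (out of 4)
Y gene: Yy × yy → 2 Yy, 2 yy → 2 Y_ : 2 yy (out of 4)
Genotype classes (out of 4 × 4 = 16): W_Y_ = 3×2 = 6; W_yy = 3×2 = 6; wwY_ = 1×2 = 2; wwyy = 1×2 = 2
Apply the phenotype rules: W_Y_ (6) + W_yy (6) → white; wwY_ (2) → yellow; wwyy (2) → green
Phenotype counts (out of 16): 12 white, 2 yellow, 2 green
green: 2 out of 16 → fraction 1/8
Expected count = 1/8 × 480 = 60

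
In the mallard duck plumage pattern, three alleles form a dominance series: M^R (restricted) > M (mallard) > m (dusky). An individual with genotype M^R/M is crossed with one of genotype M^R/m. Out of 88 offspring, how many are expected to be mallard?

Cross: M^R/M × M^R/m
Allele dominance: M^R > M > m
Offspring genotypes: 1 M^R/M^R, 1 M^R/m, 1 M^R/M, 1 M/m
Phenotype counts: 3 restricted, 1 mallard
mallard: 1 out of 4 → fraction 1/4
Expected count = 1/4 × 88 = 22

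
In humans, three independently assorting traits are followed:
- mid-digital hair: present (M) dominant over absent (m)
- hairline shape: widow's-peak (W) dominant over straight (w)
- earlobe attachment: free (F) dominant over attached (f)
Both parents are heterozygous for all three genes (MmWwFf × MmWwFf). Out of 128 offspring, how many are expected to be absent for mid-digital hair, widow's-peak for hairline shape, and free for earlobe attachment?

Trihybrid cross: MmWwFf × MmWwFf
Each trait segregates independently with a 3:1 phenotypic ratio, so each gene contributes 3/4 (dominant) or 1/4 (recessive).
Target: absent (mid-digital hair), widow's-peak (hairline shape), free (earlobe attachment)
Probability = product of independent per-trait probabilities
= 1/4 × 3/4 × 3/4 = 9/64
Expected count = 9/64 × 128 = 18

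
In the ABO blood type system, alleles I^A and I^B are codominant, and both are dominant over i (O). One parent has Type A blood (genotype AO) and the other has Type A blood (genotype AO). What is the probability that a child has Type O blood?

Cross: AO × AO
Possible offspring genotypes: 1 AA, 2 AO, 1 OO
Blood type counts: 3 Type A, 1 Type O
Probability of Type O: 1/4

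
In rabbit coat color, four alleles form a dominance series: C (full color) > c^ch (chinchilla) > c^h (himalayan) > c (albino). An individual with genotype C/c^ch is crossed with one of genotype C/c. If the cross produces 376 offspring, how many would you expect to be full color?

Cross: C/c^ch × C/c
Allele dominance: C > c^ch > c^h > c
Offspring genotypes: 1 C/C, 1 C/c, 1 C/c^ch, 1 c^ch/c
Phenotype counts: 3 full color, 1 chinchilla
full color: 3 out of 4 → fraction 3/4
Expected count = 3/4 × 376 = 282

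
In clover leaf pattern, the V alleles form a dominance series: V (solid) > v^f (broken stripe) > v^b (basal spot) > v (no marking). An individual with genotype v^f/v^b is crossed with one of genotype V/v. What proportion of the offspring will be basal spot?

Cross: v^f/v^b × V/v
Allele dominance: V > v^f > v^b > v
Offspring genotypes: 1 V/v^f, 1 v^f/v, 1 V/v^b, 1 v^b/v
Phenotype counts: 2 solid, 1 broken stripe, 1 basal spot
basal spot: 1 out of 4
Probability: 1/4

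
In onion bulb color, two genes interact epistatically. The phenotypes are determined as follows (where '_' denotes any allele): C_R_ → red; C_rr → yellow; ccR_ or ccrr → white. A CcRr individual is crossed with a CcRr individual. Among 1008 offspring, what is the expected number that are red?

Cross: CcRr × CcRr — consider each gene separately:
C gene: Cc × Cc → 1 CC, 2 Cc, 1 cc → 3 C_ : 1 cc (out of 4)
R gene: Rr × Rr → 1 RR, 2 Rr, 1 rr → 3 R_ : 1 rr (out of 4)
Genotype classes (out of 4 × 4 = 16): C_R_ = 3×3 = 9; C_rr = 3×1 = 3; ccR_ = 1×3 = 3; ccrr = 1×1 = 1
Apply the phenotype rules: C_R_ (9) → red; C_rr (3) → yellow; ccR_ (3) + ccrr (1) → white
Phenotype counts (out of 16): 9 red, 3 yellow, 4 white
red: 9 out of 16 → fraction 9/16
Expected count = 9/16 × 1008 = 567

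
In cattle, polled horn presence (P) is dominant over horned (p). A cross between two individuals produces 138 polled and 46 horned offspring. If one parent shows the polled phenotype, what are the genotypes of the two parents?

Observed offspring: 138 polled, 46 horned
The observed ratio simplifies to 3:1. Horned (pp) offspring appear, so each parent must contribute one p allele. The parent stated to show polled carries P, so it is Pp. The other parent is then either Pp or pp: Pp × pp would give a 1:1 split, whereas Pp × Pp gives 3:1 — matching the data. So both parents are heterozygous (Pp × Pp).
Parent genotypes: Pp × Pp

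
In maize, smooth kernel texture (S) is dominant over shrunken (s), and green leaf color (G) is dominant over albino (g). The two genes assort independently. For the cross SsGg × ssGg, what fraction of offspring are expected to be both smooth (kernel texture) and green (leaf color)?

Dihybrid cross SsGg × ssGg — consider each gene separately:
kernel texture: Ss × ss → 2 Ss, 2 ss → 2 S_ : 2 ss (out of 4)
leaf color: Gg × Gg → 1 GG, 2 Gg, 1 gg → 3 G_ : 1 gg (out of 4)
Looking for: smooth (S_) and green (G_)
P(smooth) = 2/4, P(green) = 3/4
P(both) = 2/4 × 3/4 = 6/16 = 3/8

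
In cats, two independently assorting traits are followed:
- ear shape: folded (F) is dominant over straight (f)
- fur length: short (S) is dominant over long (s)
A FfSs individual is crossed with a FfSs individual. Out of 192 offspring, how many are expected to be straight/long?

Dihybrid cross FfSs × FfSs — consider each gene separately:
ear shape: Ff × Ff → 1 FF, 2 Ff, 1 ff → 3 F_ : 1 ff (out of 4)
fur length: Ss × Ss → 1 SS, 2 Ss, 1 ss → 3 S_ : 1 ss (out of 4)
Combine (counts out of 4 × 4 = 16): folded/short (F_S_) = 3×3 = 9; folded/long (F_ss) = 3×1 = 3; straight/short (ffS_) = 1×3 = 3; straight/long (ffss) = 1×1 = 1
Phenotype counts (out of 16): 9 folded/short, 3 folded/long, 3 straight/short, 1 straight/long
straight/long: 1 out of 16 → fraction 1/16
Expected count = 1/16 × 192 = 12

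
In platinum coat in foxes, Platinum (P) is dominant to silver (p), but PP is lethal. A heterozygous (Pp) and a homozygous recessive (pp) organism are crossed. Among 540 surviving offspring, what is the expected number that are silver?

Cross: Pp × pp
Punnett square offspring (before lethality): 2 Pp, 2 pp
No PP offspring are produced in this cross.
silver: 2 out of 4 → fraction 1/2
Expected count = 1/2 × 540 = 270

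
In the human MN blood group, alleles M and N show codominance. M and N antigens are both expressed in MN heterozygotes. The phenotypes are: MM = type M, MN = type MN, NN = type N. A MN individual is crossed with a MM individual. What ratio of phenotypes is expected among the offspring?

Punnett square for MN × MM:
Offspring genotypes: 2 MM, 2 MN
Phenotype counts: 2 type M, 2 type MN
Ratio: 1 type M : 1 type MN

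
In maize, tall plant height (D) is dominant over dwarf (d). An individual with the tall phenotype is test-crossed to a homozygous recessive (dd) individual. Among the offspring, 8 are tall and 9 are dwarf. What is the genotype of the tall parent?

Test cross: ? × dd
Offspring: 8 tall, 9 dwarf — approximately 1:1.
A 1:1 ratio in a test cross indicates the unknown parent is heterozygous (Dd).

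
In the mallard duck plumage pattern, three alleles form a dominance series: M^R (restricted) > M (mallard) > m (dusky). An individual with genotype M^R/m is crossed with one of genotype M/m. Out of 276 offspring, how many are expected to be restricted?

Cross: M^R/m × M/m
Allele dominance: M^R > M > m
Offspring genotypes: 1 M^R/M, 1 M^R/m, 1 M/m, 1 m/m
Phenotype counts: 2 restricted, 1 mallard, 1 dusky
restricted: 2 out of 4 → fraction 1/2
Expected count = 1/2 × 276 = 138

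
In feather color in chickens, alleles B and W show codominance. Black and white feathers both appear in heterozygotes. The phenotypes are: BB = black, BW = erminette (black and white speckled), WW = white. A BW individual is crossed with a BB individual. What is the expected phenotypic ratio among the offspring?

Punnett square for BW × BB:
Offspring genotypes: 2 BB, 2 BW
Phenotype counts: 2 black, 2 erminette (black and white speckled)
Ratio: 1 black : 1 erminette (black and white speckled)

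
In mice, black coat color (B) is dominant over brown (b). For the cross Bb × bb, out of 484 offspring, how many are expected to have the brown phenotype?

Punnett square for Bb × bb:
Offspring genotypes: 2 Bb, 2 bb
Total offspring: 4
Count with target: 2
Probability: 2/4 = 1/2
Expected count = 1/2 × 484 = 242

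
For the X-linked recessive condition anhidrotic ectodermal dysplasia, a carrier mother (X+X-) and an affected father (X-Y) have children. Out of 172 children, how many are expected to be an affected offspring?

Cross: X+X- × X-Y
Offspring: 1 X+X-, 1 X+Y, 1 X-X-, 1 X-Y
Probability of an affected offspring: 2/4 = 1/2
Expected count = 1/2 × 172 = 86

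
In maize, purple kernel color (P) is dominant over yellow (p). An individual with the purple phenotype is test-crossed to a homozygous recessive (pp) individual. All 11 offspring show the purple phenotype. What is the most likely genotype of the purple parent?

Test cross: ? × pp
All offspring are purple.
If the unknown parent were heterozygous (Pp), about half of 11 offspring would be yellow; none are. The unknown parent is most likely homozygous dominant (PP).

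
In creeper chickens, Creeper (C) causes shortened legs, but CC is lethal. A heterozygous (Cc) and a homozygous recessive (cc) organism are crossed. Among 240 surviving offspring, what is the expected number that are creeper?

Cross: Cc × cc
Punnett square offspring (before lethality): 2 Cc, 2 cc
No CC offspring are produced in this cross.
creeper: 2 out of 4 → fraction 1/2
Expected count = 1/2 × 240 = 120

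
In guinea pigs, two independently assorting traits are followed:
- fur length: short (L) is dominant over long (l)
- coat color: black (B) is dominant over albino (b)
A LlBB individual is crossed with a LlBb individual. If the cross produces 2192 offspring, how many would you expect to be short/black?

Dihybrid cross LlBB × LlBb — consider each gene separately:
fur length: Ll × Ll → 1 LL, 2 Ll, 1 ll → 3 L_ : 1 ll (out of 4)
coat color: BB × Bb → 2 BB, 2 Bb → 4 B_ (out of 4)
Combine (counts out of 4 × 4 = 16): short/black (L_B_) = 3×4 = 12; long/black (llB_) = 1×4 = 4
Phenotype counts (out of 16): 12 short/black, 4 long/black
short/black: 12 out of 16 → fraction 3/4
Expected count = 3/4 × 2192 = 1644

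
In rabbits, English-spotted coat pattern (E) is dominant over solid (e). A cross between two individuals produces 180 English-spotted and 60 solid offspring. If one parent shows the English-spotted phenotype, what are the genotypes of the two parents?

Observed offspring: 180 English-spotted, 60 solid
The observed ratio simplifies to 3:1. Solid (ee) offspring appear, so each parent must contribute one e allele. The parent stated to show English-spotted carries E, so it is Ee. The other parent is then either Ee or ee: Ee × ee would give a 1:1 split, whereas Ee × Ee gives 3:1 — matching the data. So both parents are heterozygous (Ee × Ee).
Parent genotypes: Ee × Ee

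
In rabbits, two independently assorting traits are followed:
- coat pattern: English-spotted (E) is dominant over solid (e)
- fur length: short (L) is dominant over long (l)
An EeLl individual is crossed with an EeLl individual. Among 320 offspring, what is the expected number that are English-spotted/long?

Dihybrid cross EeLl × EeLl — consider each gene separately:
coat pattern: Ee × Ee → 1 EE, 2 Ee, 1 ee → 3 E_ : 1 ee (out of 4)
fur length: Ll × Ll → 1 LL, 2 Ll, 1 ll → 3 L_ : 1 ll (out of 4)
Combine (counts out of 4 × 4 = 16): English-spotted/short (E_L_) = 3×3 = 9; English-spotted/long (E_ll) = 3×1 = 3; solid/short (eeL_) = 1×3 = 3; solid/long (eell) = 1×1 = 1
Phenotype counts (out of 16): 9 English-spotted/short, 3 English-spotted/long, 3 solid/short, 1 solid/long
English-spotted/long: 3 out of 16 → fraction 3/16
Expected count = 3/16 × 320 = 60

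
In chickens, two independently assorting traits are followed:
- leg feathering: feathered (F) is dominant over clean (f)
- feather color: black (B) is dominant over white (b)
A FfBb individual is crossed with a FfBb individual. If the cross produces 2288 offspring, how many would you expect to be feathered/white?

Dihybrid cross FfBb × FfBb — consider each gene separately:
leg feathering: Ff × Ff → 1 FF, 2 Ff, 1 ff → 3 F_ : 1 ff (out of 4)
feather color: Bb × Bb → 1 BB, 2 Bb, 1 bb → 3 B_ : 1 bb (out of 4)
Combine (counts out of 4 × 4 = 16): feathered/black (F_B_) = 3×3 = 9; feathered/white (F_bb) = 3×1 = 3; clean/black (ffB_) = 1×3 = 3; clean/white (ffbb) = 1×1 = 1
Phenotype counts (out of 16): 9 feathered/black, 3 feathered/white, 3 clean/black, 1 clean/white
feathered/white: 3 out of 16 → fraction 3/16
Expected count = 3/16 × 2288 = 429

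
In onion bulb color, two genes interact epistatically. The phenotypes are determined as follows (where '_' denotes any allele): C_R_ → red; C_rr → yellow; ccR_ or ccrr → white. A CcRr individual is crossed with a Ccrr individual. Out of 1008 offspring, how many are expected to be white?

Cross: CcRr × Ccrr — consider each gene separately:
C gene: Cc × Cc → 1 CC, 2 Cc, 1 cc → 3 C_ : 1 cc (out of 4)
R gene: Rr × rr → 2 Rr, 2 rr → 2 R_ : 2 rr (out of 4)
Genotype classes (out of 4 × 4 = 16): C_R_ = 3×2 = 6; C_rr = 3×2 = 6; ccR_ = 1×2 = 2; ccrr = 1×2 = 2
Apply the phenotype rules: C_R_ (6) → red; C_rr (6) → yellow; ccR_ (2) + ccrr (2) → white
Phenotype counts (out of 16): 6 red, 6 yellow, 4 white
white: 4 out of 16 → fraction 1/4
Expected count = 1/4 × 1008 = 252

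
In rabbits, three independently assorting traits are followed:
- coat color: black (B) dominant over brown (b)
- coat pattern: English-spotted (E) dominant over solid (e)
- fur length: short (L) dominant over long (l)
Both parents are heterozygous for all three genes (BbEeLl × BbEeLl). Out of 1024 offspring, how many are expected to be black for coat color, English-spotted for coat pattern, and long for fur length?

Trihybrid cross: BbEeLl × BbEeLl
Each trait segregates independently with a 3:1 phenotypic ratio, so each gene contributes 3/4 (dominant) or 1/4 (recessive).
Target: black (coat color), English-spotted (coat pattern), long (fur length)
Probability = product of independent per-trait probabilities
= 3/4 × 3/4 × 1/4 = 9/64
Expected count = 9/64 × 1024 = 144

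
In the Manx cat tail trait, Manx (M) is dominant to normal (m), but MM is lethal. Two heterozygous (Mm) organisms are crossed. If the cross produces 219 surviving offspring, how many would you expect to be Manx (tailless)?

Cross: Mm × Mm
Punnett square offspring (before lethality): 1 MM, 2 Mm, 1 mm
The MM genotype is lethal (embryos die); surviving offspring: 2 Mm, 1 mm
Manx (tailless): 2 out of 3 → fraction 2/3
Expected count = 2/3 × 219 = 146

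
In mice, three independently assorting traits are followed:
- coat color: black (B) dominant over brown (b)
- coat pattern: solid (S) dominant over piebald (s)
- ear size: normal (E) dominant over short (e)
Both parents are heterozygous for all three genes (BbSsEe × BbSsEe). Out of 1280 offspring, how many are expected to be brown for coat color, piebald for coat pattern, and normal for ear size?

Trihybrid cross: BbSsEe × BbSsEe
Each trait segregates independently with a 3:1 phenotypic ratio, so each gene contributes 3/4 (dominant) or 1/4 (recessive).
Target: brown (coat color), piebald (coat pattern), normal (ear size)
Probability = product of independent per-trait probabilities
= 1/4 × 1/4 × 3/4 = 3/64
Expected count = 3/64 × 1280 = 60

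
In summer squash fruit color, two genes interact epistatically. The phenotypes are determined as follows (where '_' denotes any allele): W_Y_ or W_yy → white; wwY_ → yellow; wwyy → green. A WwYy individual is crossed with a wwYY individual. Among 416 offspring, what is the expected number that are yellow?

Cross: WwYy × wwYY — consider each gene separately:
W gene: Ww × ww → 2 Ww, 2 ww → 2 W_ : 2 ww (out of 4)
Y gene: Yy × YY → 2 YY, 2 Yy → 4 Y_ (out of 4)
Genotype classes (out of 4 × 4 = 16): W_Y_ = 2×4 = 8; wwY_ = 2×4 = 8
Apply the phenotype rules: W_Y_ (8) → white; wwY_ (8) → yellow
Phenotype counts (out of 16): 8 white, 8 yellow
yellow: 8 out of 16 → fraction 1/2
Expected count = 1/2 × 416 = 208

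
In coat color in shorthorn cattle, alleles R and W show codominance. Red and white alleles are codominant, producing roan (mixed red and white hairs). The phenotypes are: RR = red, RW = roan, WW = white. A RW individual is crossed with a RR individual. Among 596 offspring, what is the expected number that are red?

Punnett square for RW × RR:
Offspring genotypes: 2 RR, 2 RW
Phenotype counts: 2 red, 2 roan
red: 2 out of 4 → fraction 1/2
Expected count = 1/2 × 596 = 298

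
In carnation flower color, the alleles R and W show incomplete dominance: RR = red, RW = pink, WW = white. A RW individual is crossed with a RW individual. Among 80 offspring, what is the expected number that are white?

Punnett square for RW × RW:
Offspring genotypes: 1 RR, 2 RW, 1 WW
Phenotype counts: 1 red, 2 pink, 1 white
white: 1 out of 4 → fraction 1/4
Expected count = 1/4 × 80 = 20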